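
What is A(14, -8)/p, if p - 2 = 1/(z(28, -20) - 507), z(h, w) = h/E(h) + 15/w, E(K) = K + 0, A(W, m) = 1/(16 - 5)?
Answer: 2027/44550 ≈ 0.045499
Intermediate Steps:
A(W, m) = 1/11
E(K) = K
z(h, w) = 1 + 15/w (z(h, w) = h/h + 15/w = 1 + 15/w)
p = 4050/2027 (p = 2 + 1/((15 - 20)/(-20) - 507) = 2 + 1/(-1/20*(-5) - 507) = 2 + 1/(1/4 - 507) = 2 + 1/(-2027/4) = 2 - 4/2027 = 4050/2027 ≈ 1.9980)
A(14, -8)/p = 1/(11*(4050/2027)) = (1/11)*(2027/4050) = 2027/44550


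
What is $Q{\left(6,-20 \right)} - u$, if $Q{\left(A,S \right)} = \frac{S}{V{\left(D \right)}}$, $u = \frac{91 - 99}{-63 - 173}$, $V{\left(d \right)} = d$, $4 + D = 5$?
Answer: $- \frac{1182}{59} \approx -20.034$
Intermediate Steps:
$D = 1$ ($D = -4 + 5 = 1$)
$u = \frac{2}{59}$ ($u = - \frac{8}{-236} = \left(-8\right) \left(- \frac{1}{236}\right) = \frac{2}{59} \approx 0.033898$)
$Q{\left(A,S \right)} = S$ ($Q{\left(A,S \right)} = \frac{S}{1} = S 1 = S$)
$Q{\left(6,-20 \right)} - u = -20 - \frac{2}{59} = - \frac{1182}{59}$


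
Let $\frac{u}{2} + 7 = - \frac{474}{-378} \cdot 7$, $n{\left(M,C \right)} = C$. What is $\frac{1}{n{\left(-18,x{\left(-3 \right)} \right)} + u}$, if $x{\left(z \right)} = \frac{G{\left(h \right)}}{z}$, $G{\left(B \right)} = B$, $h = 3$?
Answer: $\frac{9}{23} \approx 0.3913$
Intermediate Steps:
$x{\left(z \right)} = \frac{3}{z}$
$u = \frac{32}{9}$ ($u = -14 + 2 - \frac{474}{-378} \cdot 7 = -14 + 2 \left(-474\right) \left(- \frac{1}{378}\right) 7 = -14 + 2 \cdot \frac{79}{63} \cdot 7 = -14 + 2 \cdot \frac{79}{9} = -14 + \frac{158}{9} = \frac{32}{9} \approx 3.5556$)
$\frac{1}{n{\left(-18,x{\left(-3 \right)} \right)} + u} = \frac{1}{\frac{3}{-3} + \frac{32}{9}} = \frac{1}{3 \left(- \frac{1}{3}\right) + \frac{32}{9}} = \frac{1}{-1 + \frac{32}{9}} = \frac{1}{\frac{23}{9}} = \frac{9}{23}$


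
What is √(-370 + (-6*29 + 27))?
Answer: I*√517 ≈ 22.738*I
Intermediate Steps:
√(-370 + (-6*29 + 27)) = √(-370 + (-174 + 27)) = √(-370 - 147) = √(-517) = I*√517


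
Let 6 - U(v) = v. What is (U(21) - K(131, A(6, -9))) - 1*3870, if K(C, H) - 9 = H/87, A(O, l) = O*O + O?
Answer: -112940/29 ≈ -3894.5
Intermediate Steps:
A(O, l) = O + O**2 (A(O, l) = O**2 + O = O + O**2)
U(v) = 6 - v
K(C, H) = 9 + H/87
(U(21) - K(131, A(6, -9))) - 1*3870 = ((6 - 1*21) - (9 + (6*(1 + 6))/87)) - 1*3870 = ((6 - 21) - (9 + (6*7)/87)) - 3870 = (-15 - (9 + (1/87)*42)) - 3870 = (-15 - (9 + 14/29)) - 3870 = (-15 - 1*275/29) - 3870 = (-15 - 275/29) - 3870 = -710/29 - 3870 = -112940/29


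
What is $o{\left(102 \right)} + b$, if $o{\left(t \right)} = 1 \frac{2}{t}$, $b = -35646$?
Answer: $- \frac{1817945}{51} \approx -35646.0$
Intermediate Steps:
$o{\left(t \right)} = \frac{2}{t}$
$o{\left(102 \right)} + b = \frac{2}{102} - 35646 = 2 \cdot \frac{1}{102} - 35646 = \frac{1}{51} - 35646 = - \frac{1817945}{51}$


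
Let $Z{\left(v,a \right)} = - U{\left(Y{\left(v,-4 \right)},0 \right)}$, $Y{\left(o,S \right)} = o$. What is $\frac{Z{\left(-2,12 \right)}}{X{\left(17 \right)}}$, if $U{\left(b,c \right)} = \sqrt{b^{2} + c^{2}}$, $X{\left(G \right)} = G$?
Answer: $- \frac{2}{17} \approx -0.11765$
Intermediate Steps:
$Z{\left(v,a \right)} = - \sqrt{v^{2}}$ ($Z{\left(v,a \right)} = - \sqrt{v^{2} + 0^{2}} = - \sqrt{v^{2} + 0} = - \sqrt{v^{2}}$)
$\frac{Z{\left(-2,12 \right)}}{X{\left(17 \right)}} = \frac{\left(-1\right) \sqrt{\left(-2\right)^{2}}}{17} = - \sqrt{4} \cdot \frac{1}{17} = \left(-1\right) 2 \cdot \frac{1}{17} = \left(-2\right) \frac{1}{17} = - \frac{2}{17}$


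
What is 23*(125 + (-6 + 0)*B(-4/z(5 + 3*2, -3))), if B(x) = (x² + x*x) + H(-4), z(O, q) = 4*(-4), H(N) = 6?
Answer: 8119/4 ≈ 2029.8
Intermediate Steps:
z(O, q) = -16
B(x) = 6 + 2*x² (B(x) = (x² + x*x) + 6 = (x² + x²) + 6 = 2*x² + 6 = 6 + 2*x²)
23*(125 + (-6 + 0)*B(-4/z(5 + 3*2, -3))) = 23*(125 + (-6 + 0)*(6 + 2*(-4/(-16))²)) = 23*(125 - 6*(6 + 2*(-4*(-1/16))²)) = 23*(125 - 6*(6 + 2*(¼)²)) = 23*(125 - 6*(6 + 2*(1/16))) = 23*(125 - 6*(6 + ⅛)) = 23*(125 - 6*49/8) = 23*(125 - 147/4) = 23*(353/4) = 8119/4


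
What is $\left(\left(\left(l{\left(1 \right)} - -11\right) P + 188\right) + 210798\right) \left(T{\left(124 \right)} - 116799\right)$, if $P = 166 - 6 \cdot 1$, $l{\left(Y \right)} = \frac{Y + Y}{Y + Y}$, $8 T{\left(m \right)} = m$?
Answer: $-24863907851$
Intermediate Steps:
$T{\left(m \right)} = \frac{m}{8}$
$l{\left(Y \right)} = 1$ ($l{\left(Y \right)} = \frac{2 Y}{2 Y} = 2 Y \frac{1}{2 Y} = 1$)
$P = 160$ ($P = 166 - 6 = 160$)
$\left(\left(\left(l{\left(1 \right)} - -11\right) P + 188\right) + 210798\right) \left(T{\left(124 \right)} - 116799\right) = \left(\left(\left(1 - -11\right) 160 + 188\right) + 210798\right) \left(\frac{1}{8} \cdot 124 - 116799\right) = \left(\left(\left(1 + 11\right) 160 + 188\right) + 210798\right) \left(\frac{31}{2} - 116799\right) = \left(\left(12 \cdot 160 + 188\right) + 210798\right) \left(- \frac{233567}{2}\right) = \left(\left(1920 + 188\right) + 210798\right) \left(- \frac{233567}{2}\right) = \left(2108 + 210798\right) \left(- \frac{233567}{2}\right) = 212906 \left(- \frac{233567}{2}\right) = -24863907851$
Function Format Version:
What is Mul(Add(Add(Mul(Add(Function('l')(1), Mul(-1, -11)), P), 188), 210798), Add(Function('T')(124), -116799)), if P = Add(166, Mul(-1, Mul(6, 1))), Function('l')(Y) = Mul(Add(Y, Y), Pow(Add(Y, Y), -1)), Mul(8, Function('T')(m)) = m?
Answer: -24863907851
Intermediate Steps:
Function('T')(m) = Mul(Rational(1, 8), m)
Function('l')(Y) = 1 (Function('l')(Y) = Mul(Mul(2, Y), Pow(Mul(2, Y), -1)) = Mul(Mul(2, Y), Mul(Rational(1, 2), Pow(Y, -1))) = 1)
P = 160 (P = Add(166, Mul(-1, 6)) = Add(166, -6) = 160)
Mul(Add(Add(Mul(Add(Function('l')(1), Mul(-1, -11)), P), 188), 210798), Add(Function('T')(124), -116799)) = Mul(Add(Add(Mul(Add(1, Mul(-1, -11)), 160), 188), 210798), Add(Mul(Rational(1, 8), 124), -116799)) = Mul(Add(Add(Mul(Add(1, 11), 160), 188), 210798), Add(Rational(31, 2), -116799)) = Mul(Add(Add(Mul(12, 160), 188), 210798), Rational(-233567, 2)) = Mul(Add(Add(1920, 188), 210798), Rational(-233567, 2)) = Mul(Add(2108, 210798), Rational(-233567, 2)) = Mul(212906, Rational(-233567, 2)) = -24863907851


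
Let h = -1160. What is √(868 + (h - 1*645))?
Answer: I*√937 ≈ 30.61*I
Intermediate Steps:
√(868 + (h - 1*645)) = √(868 + (-1160 - 1*645)) = √(868 + (-1160 - 645)) = √(868 - 1805) = √(-937) = I*√937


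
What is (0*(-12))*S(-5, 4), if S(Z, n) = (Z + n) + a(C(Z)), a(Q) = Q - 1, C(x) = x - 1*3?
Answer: 0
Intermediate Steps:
C(x) = -3 + x (C(x) = x - 3 = -3 + x)
a(Q) = -1 + Q
S(Z, n) = -4 + n + 2*Z (S(Z, n) = (Z + n) + (-1 + (-3 + Z)) = (Z + n) + (-4 + Z) = -4 + n + 2*Z)
(0*(-12))*S(-5, 4) = (0*(-12))*(-4 + 4 + 2*(-5)) = 0*(-4 + 4 - 10) = 0*(-10) = 0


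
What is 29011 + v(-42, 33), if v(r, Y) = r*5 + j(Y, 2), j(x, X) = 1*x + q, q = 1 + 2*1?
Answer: 28837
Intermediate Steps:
q = 3 (q = 1 + 2 = 3)
j(x, X) = 3 + x (j(x, X) = 1*x + 3 = x + 3 = 3 + x)
v(r, Y) = 3 + Y + 5*r (v(r, Y) = r*5 + (3 + Y) = 5*r + (3 + Y) = 3 + Y + 5*r)
29011 + v(-42, 33) = 29011 + (3 + 33 + 5*(-42)) = 29011 + (3 + 33 - 210) = 29011 - 174 = 28837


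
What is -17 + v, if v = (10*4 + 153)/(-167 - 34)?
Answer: -3610/201 ≈ -17.960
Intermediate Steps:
v = -193/201 (v = (40 + 153)/(-201) = 193*(-1/201) = -193/201 ≈ -0.96020)
-17 + v = -17 - 193/201 = -3610/201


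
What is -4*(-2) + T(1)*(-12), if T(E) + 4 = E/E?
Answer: 44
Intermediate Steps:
T(E) = -3 (T(E) = -4 + E/E = -4 + 1 = -3)
-4*(-2) + T(1)*(-12) = -4*(-2) - 3*(-12) = 8 + 36 = 44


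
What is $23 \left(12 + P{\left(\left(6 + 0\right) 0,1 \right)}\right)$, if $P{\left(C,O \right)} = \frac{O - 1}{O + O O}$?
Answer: $276$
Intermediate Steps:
$P{\left(C,O \right)} = \frac{-1 + O}{O + O^{2}}$
$23 \left(12 + P{\left(\left(6 + 0\right) 0,1 \right)}\right) = 23 \left(12 + \frac{-1 + 1}{1 \left(1 + 1\right)}\right) = 23 \left(12 + 1 \cdot \frac{1}{2} \cdot 0\right) = 23 \left(12 + 0\right) = 23 \cdot 12 = 276$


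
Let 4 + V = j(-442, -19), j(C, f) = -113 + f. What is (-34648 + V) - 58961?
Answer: -93745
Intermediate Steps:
V = -136 (V = -4 + (-113 - 19) = -4 - 132 = -136)
(-34648 + V) - 58961 = (-34648 - 136) - 58961 = -34784 - 58961 = -93745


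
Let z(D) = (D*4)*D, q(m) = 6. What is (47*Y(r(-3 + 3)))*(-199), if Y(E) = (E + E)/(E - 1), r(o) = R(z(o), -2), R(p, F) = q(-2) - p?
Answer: -112236/5 ≈ -22447.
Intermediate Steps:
z(D) = 4*D**2 (z(D) = (4*D)*D = 4*D**2)
R(p, F) = 6 - p
r(o) = 6 - 4*o**2
Y(E) = 2*E/(-1 + E) (Y(E) = (2*E)/(-1 + E) = 2*E/(-1 + E))
(47*Y(r(-3 + 3)))*(-199) = (47*(2*(6 - 4*(-3 + 3)**2)/(-1 + (6 - 4*(-3 + 3)**2))))*(-199) = (47*(2*(6 - 4*0**2)/(-1 + (6 - 4*0**2))))*(-199) = (47*(2*(6 - 4*0)/(-1 + (6 - 4*0))))*(-199) = (47*(2*(6 + 0)/(-1 + (6 + 0))))*(-199) = (47*(2*6/(-1 + 6)))*(-199) = (47*(2*6/5))*(-199) = (47*(2*6*(1/5)))*(-199) = (47*(12/5))*(-199) = (564/5)*(-199) = -112236/5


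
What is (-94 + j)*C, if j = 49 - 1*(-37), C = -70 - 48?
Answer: 944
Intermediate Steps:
C = -118
j = 86 (j = 49 + 37 = 86)
(-94 + j)*C = (-94 + 86)*(-118) = -8*(-118) = 944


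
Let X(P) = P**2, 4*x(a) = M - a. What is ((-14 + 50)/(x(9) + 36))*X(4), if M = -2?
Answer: 2304/133 ≈ 17.323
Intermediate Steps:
x(a) = -1/2 - a/4 (x(a) = (-2 - a)/4 = -1/2 - a/4)
((-14 + 50)/(x(9) + 36))*X(4) = ((-14 + 50)/((-1/2 - 1/4*9) + 36))*4**2 = (36/((-1/2 - 9/4) + 36))*16 = (36/(-11/4 + 36))*16 = (36/(133/4))*16 = (36*(4/133))*16 = (144/133)*16 = 2304/133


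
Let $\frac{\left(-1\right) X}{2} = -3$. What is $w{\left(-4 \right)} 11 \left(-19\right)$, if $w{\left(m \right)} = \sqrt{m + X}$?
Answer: $- 209 \sqrt{2} \approx -295.57$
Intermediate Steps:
$X = 6$ ($X = \left(-2\right) \left(-3\right) = 6$)
$w{\left(m \right)} = \sqrt{6 + m}$ ($w{\left(m \right)} = \sqrt{m + 6} = \sqrt{6 + m}$)
$w{\left(-4 \right)} 11 \left(-19\right) = \sqrt{6 - 4} \cdot 11 \left(-19\right) = \sqrt{2} \cdot 11 \left(-19\right) = 11 \sqrt{2} \left(-19\right) = - 209 \sqrt{2}$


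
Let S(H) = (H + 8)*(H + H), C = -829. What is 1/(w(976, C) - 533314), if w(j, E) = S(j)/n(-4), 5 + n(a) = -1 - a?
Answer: -1/1493698 ≈ -6.6948e-7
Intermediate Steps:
n(a) = -6 - a (n(a) = -5 + (-1 - a) = -6 - a)
S(H) = 2*H*(8 + H) (S(H) = (8 + H)*(2*H) = 2*H*(8 + H))
w(j, E) = -j*(8 + j) (w(j, E) = (2*j*(8 + j))/(-6 - 1*(-4)) = (2*j*(8 + j))/(-6 + 4) = (2*j*(8 + j))/(-2) = (2*j*(8 + j))*(-½) = -j*(8 + j))
1/(w(976, C) - 533314) = 1/(-1*976*(8 + 976) - 533314) = 1/(-1*976*984 - 533314) = 1/(-960384 - 533314) = 1/(-1493698) = -1/1493698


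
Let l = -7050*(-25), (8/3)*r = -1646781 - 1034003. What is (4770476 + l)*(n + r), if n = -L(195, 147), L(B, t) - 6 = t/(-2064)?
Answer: -1710692493648413/344 ≈ -4.9729e+12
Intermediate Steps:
L(B, t) = 6 - t/2064 (L(B, t) = 6 + t/(-2064) = 6 + t*(-1/2064) = 6 - t/2064)
r = -1005294 (r = 3*(-1646781 - 1034003)/8 = (3/8)*(-2680784) = -1005294)
n = -4079/688 (n = -(6 - 1/2064*147) = -(6 - 49/688) = -1*4079/688 = -4079/688 ≈ -5.9288)
l = 176250
(4770476 + l)*(n + r) = (4770476 + 176250)*(-4079/688 - 1005294) = 4946726*(-691646351/688) = -1710692493648413/344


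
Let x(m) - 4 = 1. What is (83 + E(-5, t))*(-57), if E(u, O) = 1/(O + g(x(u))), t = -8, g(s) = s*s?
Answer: -80484/17 ≈ -4734.4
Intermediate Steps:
x(m) = 5 (x(m) = 4 + 1 = 5)
g(s) = s²
E(u, O) = 1/(25 + O) (E(u, O) = 1/(O + 5²) = 1/(O + 25) = 1/(25 + O))
(83 + E(-5, t))*(-57) = (83 + 1/(25 - 8))*(-57) = (83 + 1/17)*(-57) = (1412/17)*(-57) = -80484/17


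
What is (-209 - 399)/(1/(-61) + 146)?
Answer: -37088/8905 ≈ -4.1648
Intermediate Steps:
(-209 - 399)/(1/(-61) + 146) = -608/(-1/61 + 146) = -608/8905/61 = -608*61/8905 = -37088/8905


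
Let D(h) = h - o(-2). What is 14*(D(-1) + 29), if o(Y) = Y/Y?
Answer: 378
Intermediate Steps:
o(Y) = 1
D(h) = -1 + h (D(h) = h - 1*1 = h - 1 = -1 + h)
14*(D(-1) + 29) = 14*((-1 - 1) + 29) = 14*(-2 + 29) = 14*27 = 378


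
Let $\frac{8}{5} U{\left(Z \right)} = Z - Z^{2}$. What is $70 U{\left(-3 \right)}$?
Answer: $-525$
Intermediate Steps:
$U{\left(Z \right)} = - \frac{5 Z^{2}}{8} + \frac{5 Z}{8}$ ($U{\left(Z \right)} = \frac{5 \left(Z - Z^{2}\right)}{8} = - \frac{5 Z^{2}}{8} + \frac{5 Z}{8}$)
$70 U{\left(-3 \right)} = 70 \cdot \frac{5}{8} \left(-3\right) \left(1 - -3\right) = 70 \cdot \frac{5}{8} \left(-3\right) \left(1 + 3\right) = 70 \cdot \frac{5}{8} \left(-3\right) 4 = 70 \left(- \frac{15}{2}\right) = -525$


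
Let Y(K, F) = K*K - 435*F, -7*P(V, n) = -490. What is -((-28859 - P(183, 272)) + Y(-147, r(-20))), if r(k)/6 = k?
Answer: -44880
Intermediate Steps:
P(V, n) = 70 (P(V, n) = -⅐*(-490) = 70)
r(k) = 6*k
Y(K, F) = K² - 435*F
-((-28859 - P(183, 272)) + Y(-147, r(-20))) = -((-28859 - 1*70) + ((-147)² - 2610*(-20))) = -((-28859 - 70) + (21609 - 435*(-120))) = -(-28929 + (21609 + 52200)) = -(-28929 + 73809) = -1*44880 = -44880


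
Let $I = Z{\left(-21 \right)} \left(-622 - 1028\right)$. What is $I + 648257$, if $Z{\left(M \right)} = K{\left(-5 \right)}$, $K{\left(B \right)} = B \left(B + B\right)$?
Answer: $565757$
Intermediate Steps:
$K{\left(B \right)} = 2 B^{2}$ ($K{\left(B \right)} = B 2 B = 2 B^{2}$)
$Z{\left(M \right)} = 50$ ($Z{\left(M \right)} = 2 \left(-5\right)^{2} = 2 \cdot 25 = 50$)
$I = -82500$ ($I = 50 \left(-622 - 1028\right) = 50 \left(-1650\right) = -82500$)
$I + 648257 = -82500 + 648257 = 565757$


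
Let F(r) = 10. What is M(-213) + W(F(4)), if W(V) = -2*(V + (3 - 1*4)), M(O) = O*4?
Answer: -870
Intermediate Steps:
M(O) = 4*O
W(V) = 2 - 2*V (W(V) = -2*(V + (3 - 4)) = -2*(V - 1) = -2*(-1 + V) = 2 - 2*V)
M(-213) + W(F(4)) = 4*(-213) + (2 - 2*10) = -852 + (2 - 20) = -852 - 18 = -870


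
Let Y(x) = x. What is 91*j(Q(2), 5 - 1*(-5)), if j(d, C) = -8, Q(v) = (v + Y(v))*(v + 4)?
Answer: -728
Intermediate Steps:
Q(v) = 2*v*(4 + v) (Q(v) = (v + v)*(v + 4) = (2*v)*(4 + v) = 2*v*(4 + v))
91*j(Q(2), 5 - 1*(-5)) = 91*(-8) = -728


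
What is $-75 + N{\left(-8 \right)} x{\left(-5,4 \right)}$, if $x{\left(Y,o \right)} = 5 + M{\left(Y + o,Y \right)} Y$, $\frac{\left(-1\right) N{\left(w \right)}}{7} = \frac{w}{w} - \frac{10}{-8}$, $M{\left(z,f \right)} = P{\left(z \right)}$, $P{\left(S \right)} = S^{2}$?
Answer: $-75$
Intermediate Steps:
$M{\left(z,f \right)} = z^{2}$
$N{\left(w \right)} = - \frac{63}{4}$ ($N{\left(w \right)} = - 7 \left(\frac{w}{w} - \frac{10}{-8}\right) = - 7 \left(1 - - \frac{5}{4}\right) = - 7 \left(1 + \frac{5}{4}\right) = \left(-7\right) \frac{9}{4} = - \frac{63}{4}$)
$x{\left(Y,o \right)} = 5 + Y \left(Y + o\right)^{2}$ ($x{\left(Y,o \right)} = 5 + \left(Y + o\right)^{2} Y = 5 + Y \left(Y + o\right)^{2}$)
$-75 + N{\left(-8 \right)} x{\left(-5,4 \right)} = -75 - \frac{63 \left(5 - 5 \left(-5 + 4\right)^{2}\right)}{4} = -75 - \frac{63 \left(5 - 5 \left(-1\right)^{2}\right)}{4} = -75 - \frac{63 \left(5 - 5\right)}{4} = -75 - 0 = -75 + 0 = -75$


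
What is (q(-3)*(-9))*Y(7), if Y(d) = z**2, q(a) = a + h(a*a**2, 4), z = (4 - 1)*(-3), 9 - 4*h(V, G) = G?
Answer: 5103/4 ≈ 1275.8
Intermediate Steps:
h(V, G) = 9/4 - G/4
z = -9 (z = 3*(-3) = -9)
q(a) = 5/4 + a (q(a) = a + (9/4 - 1/4*4) = a + (9/4 - 1) = a + 5/4 = 5/4 + a)
Y(d) = 81 (Y(d) = (-9)**2 = 81)
(q(-3)*(-9))*Y(7) = ((5/4 - 3)*(-9))*81 = -7/4*(-9)*81 = (63/4)*81 = 5103/4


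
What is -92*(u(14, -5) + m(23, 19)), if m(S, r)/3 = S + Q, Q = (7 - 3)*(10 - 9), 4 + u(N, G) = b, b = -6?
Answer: -6532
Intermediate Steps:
u(N, G) = -10 (u(N, G) = -4 - 6 = -10)
Q = 4 (Q = 4*1 = 4)
m(S, r) = 12 + 3*S (m(S, r) = 3*(S + 4) = 3*(4 + S) = 12 + 3*S)
-92*(u(14, -5) + m(23, 19)) = -92*(-10 + (12 + 3*23)) = -92*(-10 + (12 + 69)) = -92*(-10 + 81) = -92*71 = -6532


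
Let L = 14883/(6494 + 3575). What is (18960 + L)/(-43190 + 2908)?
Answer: -190923123/405599458 ≈ -0.47072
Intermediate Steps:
L = 14883/10069 ≈ 1.4781
(18960 + L)/(-43190 + 2908) = (18960 + 14883/10069)/(-43190 + 2908) = (190923123/10069)/(-40282) = (190923123/10069)*(-1/40282) = -190923123/405599458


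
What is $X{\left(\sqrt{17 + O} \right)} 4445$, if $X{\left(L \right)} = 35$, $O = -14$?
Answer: $155575$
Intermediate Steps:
$X{\left(\sqrt{17 + O} \right)} 4445 = 35 \cdot 4445 = 155575$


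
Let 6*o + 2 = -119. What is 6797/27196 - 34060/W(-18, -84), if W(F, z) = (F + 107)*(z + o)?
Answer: 1187171537/302555500 ≈ 3.9238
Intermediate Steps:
o = -121/6 (o = -⅓ + (⅙)*(-119) = -⅓ - 119/6 = -121/6 ≈ -20.167)
W(F, z) = (107 + F)*(-121/6 + z) (W(F, z) = (F + 107)*(z - 121/6) = (107 + F)*(-121/6 + z))
6797/27196 - 34060/W(-18, -84) = 6797/27196 - 34060/(-12947/6 + 107*(-84) - 121/6*(-18) - 18*(-84)) = 6797*(1/27196) - 34060/(-12947/6 - 8988 + 363 + 1512) = 6797/27196 - 34060/(-55625/6) = 6797/27196 - 34060*(-6/55625) = 6797/27196 + 40872/11125 = 1187171537/302555500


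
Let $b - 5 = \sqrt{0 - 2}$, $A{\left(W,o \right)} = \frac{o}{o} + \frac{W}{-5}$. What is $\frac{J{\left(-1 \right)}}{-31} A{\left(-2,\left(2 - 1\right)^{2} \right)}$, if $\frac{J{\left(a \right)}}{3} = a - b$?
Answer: $\frac{126}{155} + \frac{21 i \sqrt{2}}{155} \approx 0.8129 + 0.1916 i$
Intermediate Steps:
$A{\left(W,o \right)} = 1 - \frac{W}{5}$ ($A{\left(W,o \right)} = 1 + W \left(- \frac{1}{5}\right) = 1 - \frac{W}{5}$)
$b = 5 + i \sqrt{2}$ ($b = 5 + \sqrt{0 - 2} = 5 + \sqrt{-2} = 5 + i \sqrt{2} \approx 5.0 + 1.4142 i$)
$J{\left(a \right)} = -15 + 3 a - 3 i \sqrt{2}$ ($J{\left(a \right)} = 3 \left(a - \left(5 + i \sqrt{2}\right)\right) = 3 \left(-5 + a - i \sqrt{2}\right) = -15 + 3 a - 3 i \sqrt{2}$)
$\frac{J{\left(-1 \right)}}{-31} A{\left(-2,\left(2 - 1\right)^{2} \right)} = \frac{-15 + 3 \left(-1\right) - 3 i \sqrt{2}}{-31} \left(1 - - \frac{2}{5}\right) = - \frac{-15 - 3 - 3 i \sqrt{2}}{31} \left(1 + \frac{2}{5}\right) = - \frac{-18 - 3 i \sqrt{2}}{31} \cdot \frac{7}{5} = \left(\frac{18}{31} + \frac{3 i \sqrt{2}}{31}\right) \frac{7}{5} = \frac{126}{155} + \frac{21 i \sqrt{2}}{155}$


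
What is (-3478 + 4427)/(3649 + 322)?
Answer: 949/3971 ≈ 0.23898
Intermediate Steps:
(-3478 + 4427)/(3649 + 322) = 949/3971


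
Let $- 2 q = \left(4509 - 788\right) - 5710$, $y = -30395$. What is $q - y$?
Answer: $\frac{62779}{2} \approx 31390.0$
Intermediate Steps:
$q = \frac{1989}{2}$ ($q = - \frac{\left(4509 - 788\right) - 5710}{2} = - \frac{3721 - 5710}{2} = \left(- \frac{1}{2}\right) \left(-1989\right) = \frac{1989}{2} \approx 994.5$)
$q - y = \frac{1989}{2} - -30395 = \frac{1989}{2} + 30395 = \frac{62779}{2}$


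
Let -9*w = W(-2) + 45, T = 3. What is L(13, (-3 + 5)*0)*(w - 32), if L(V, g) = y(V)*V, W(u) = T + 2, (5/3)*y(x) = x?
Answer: -57122/15 ≈ -3808.1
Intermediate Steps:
y(x) = 3*x/5
W(u) = 5 (W(u) = 3 + 2 = 5)
L(V, g) = 3*V²/5 (L(V, g) = (3*V/5)*V = 3*V²/5)
w = -50/9 (w = -(5 + 45)/9 = -⅑*50 = -50/9 ≈ -5.5556)
L(13, (-3 + 5)*0)*(w - 32) = ((⅗)*13²)*(-50/9 - 32) = ((⅗)*169)*(-338/9) = (507/5)*(-338/9) = -57122/15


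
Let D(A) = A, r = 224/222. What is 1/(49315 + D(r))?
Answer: 111/5474077 ≈ 2.0277e-5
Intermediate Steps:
r = 112/111 (r = 224*(1/222) = 112/111 ≈ 1.0090)
1/(49315 + D(r)) = 1/(49315 + 112/111) = 1/(5474077/111) = 111/5474077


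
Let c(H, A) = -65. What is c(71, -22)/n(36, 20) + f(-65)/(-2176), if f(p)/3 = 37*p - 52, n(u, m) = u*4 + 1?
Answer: 185471/63104 ≈ 2.9391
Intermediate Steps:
n(u, m) = 1 + 4*u (n(u, m) = 4*u + 1 = 1 + 4*u)
f(p) = -156 + 111*p (f(p) = 3*(37*p - 52) = 3*(-52 + 37*p) = -156 + 111*p)
c(71, -22)/n(36, 20) + f(-65)/(-2176) = -65/(1 + 4*36) + (-156 + 111*(-65))/(-2176) = -65/(1 + 144) + (-156 - 7215)*(-1/2176) = -65/145 - 7371*(-1/2176) = -65*1/145 + 7371/2176 = -13/29 + 7371/2176 = 185471/63104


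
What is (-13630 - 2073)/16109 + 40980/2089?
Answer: 627343253/33651701 ≈ 18.642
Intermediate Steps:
(-13630 - 2073)/16109 + 40980/2089 = -15703*1/16109 + 40980*(1/2089) = -15703/16109 + 40980/2089 = 627343253/33651701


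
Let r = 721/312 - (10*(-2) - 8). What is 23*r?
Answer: 217511/312 ≈ 697.15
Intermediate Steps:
r = 9457/312 (r = 721*(1/312) - (-20 - 8) = 721/312 - 1*(-28) = 721/312 + 28 = 9457/312 ≈ 30.311)
23*r = 23*(9457/312) = 217511/312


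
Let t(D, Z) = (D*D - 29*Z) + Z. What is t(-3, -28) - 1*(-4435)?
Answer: 5228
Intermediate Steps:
t(D, Z) = D² - 28*Z (t(D, Z) = (D² - 29*Z) + Z = D² - 28*Z)
t(-3, -28) - 1*(-4435) = ((-3)² - 28*(-28)) - 1*(-4435) = (9 + 784) + 4435 = 793 + 4435 = 5228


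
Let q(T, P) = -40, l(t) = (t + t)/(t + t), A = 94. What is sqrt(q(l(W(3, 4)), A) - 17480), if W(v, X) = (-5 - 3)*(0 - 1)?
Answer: 4*I*sqrt(1095) ≈ 132.36*I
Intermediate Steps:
W(v, X) = 8 (W(v, X) = -8*(-1) = 8)
l(t) = 1 (l(t) = (2*t)/((2*t)) = (2*t)*(1/(2*t)) = 1)
sqrt(q(l(W(3, 4)), A) - 17480) = sqrt(-40 - 17480) = sqrt(-17520) = 4*I*sqrt(1095)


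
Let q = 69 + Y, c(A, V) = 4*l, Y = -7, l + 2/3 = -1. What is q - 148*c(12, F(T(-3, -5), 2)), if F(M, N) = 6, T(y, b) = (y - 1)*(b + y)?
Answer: 3146/3 ≈ 1048.7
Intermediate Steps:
l = -5/3 (l = -⅔ - 1 = -5/3 ≈ -1.6667)
T(y, b) = (-1 + y)*(b + y)
c(A, V) = -20/3 (c(A, V) = 4*(-5/3) = -20/3)
q = 62 (q = 69 - 7 = 62)
q - 148*c(12, F(T(-3, -5), 2)) = 62 - 148*(-20/3) = 62 + 2960/3 = 3146/3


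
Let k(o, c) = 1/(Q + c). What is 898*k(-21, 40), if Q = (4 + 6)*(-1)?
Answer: 449/15 ≈ 29.933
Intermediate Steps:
Q = -10 (Q = 10*(-1) = -10)
k(o, c) = 1/(-10 + c)
898*k(-21, 40) = 898/(-10 + 40) = 898/30 = 898*(1/30) = 449/15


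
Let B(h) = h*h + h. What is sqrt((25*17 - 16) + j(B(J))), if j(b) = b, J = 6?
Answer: sqrt(451) ≈ 21.237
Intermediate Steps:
B(h) = h + h**2 (B(h) = h**2 + h = h + h**2)
sqrt((25*17 - 16) + j(B(J))) = sqrt((25*17 - 16) + 6*(1 + 6)) = sqrt((425 - 16) + 6*7) = sqrt(409 + 42) = sqrt(451)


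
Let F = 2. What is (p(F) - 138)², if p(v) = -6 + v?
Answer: 20164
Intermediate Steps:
(p(F) - 138)² = ((-6 + 2) - 138)² = (-4 - 138)² = (-142)² = 20164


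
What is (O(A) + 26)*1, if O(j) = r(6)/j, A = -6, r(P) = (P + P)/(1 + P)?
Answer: 180/7 ≈ 25.714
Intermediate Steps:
r(P) = 2*P/(1 + P) (r(P) = (2*P)/(1 + P) = 2*P/(1 + P))
O(j) = 12/(7*j) (O(j) = (2*6/(1 + 6))/j = (2*6/7)/j = (2*6*(1/7))/j = 12/(7*j))
(O(A) + 26)*1 = ((12/7)/(-6) + 26)*1 = ((12/7)*(-1/6) + 26)*1 = (-2/7 + 26)*1 = (180/7)*1 = 180/7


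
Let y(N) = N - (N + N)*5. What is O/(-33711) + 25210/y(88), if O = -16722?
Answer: -139435081/4449852 ≈ -31.335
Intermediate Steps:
y(N) = -9*N (y(N) = N - 2*N*5 = N - 10*N = -9*N)
O/(-33711) + 25210/y(88) = -16722/(-33711) + 25210/((-9*88)) = -16722*(-1/33711) + 25210/(-792) = 5574/11237 + 25210*(-1/792) = 5574/11237 - 12605/396 = -139435081/4449852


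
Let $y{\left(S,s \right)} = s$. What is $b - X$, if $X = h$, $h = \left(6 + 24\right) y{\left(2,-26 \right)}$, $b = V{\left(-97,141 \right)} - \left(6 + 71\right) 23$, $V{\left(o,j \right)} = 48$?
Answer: $-943$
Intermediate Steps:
$b = -1723$ ($b = 48 - \left(6 + 71\right) 23 = 48 - 77 \cdot 23 = 48 - 1771 = -1723$)
$h = -780$ ($h = \left(6 + 24\right) \left(-26\right) = 30 \left(-26\right) = -780$)
$X = -780$
$b - X = -1723 - -780 = -1723 + 780 = -943$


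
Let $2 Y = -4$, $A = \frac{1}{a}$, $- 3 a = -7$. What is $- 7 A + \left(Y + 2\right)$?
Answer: $-3$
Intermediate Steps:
$a = \frac{7}{3}$ ($a = \left(- \frac{1}{3}\right) \left(-7\right) = \frac{7}{3} \approx 2.3333$)
$A = \frac{3}{7}$ ($A = \frac{1}{\frac{7}{3}} = \frac{3}{7} \approx 0.42857$)
$Y = -2$ ($Y = \frac{1}{2} \left(-4\right) = -2$)
$- 7 A + \left(Y + 2\right) = \left(-7\right) \frac{3}{7} + \left(-2 + 2\right) = -3 + 0 = -3$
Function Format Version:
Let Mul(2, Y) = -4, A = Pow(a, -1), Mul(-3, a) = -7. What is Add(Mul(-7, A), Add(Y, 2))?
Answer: -3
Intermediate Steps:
a = Rational(7, 3) (a = Mul(Rational(-1, 3), -7) = Rational(7, 3) ≈ 2.3333)
A = Rational(3, 7) (A = Pow(Rational(7, 3), -1) = Rational(3, 7) ≈ 0.42857)
Y = -2 (Y = Mul(Rational(1, 2), -4) = -2)
Add(Mul(-7, A), Add(Y, 2)) = Add(Mul(-7, Rational(3, 7)), Add(-2, 2)) = Add(-3, 0) = -3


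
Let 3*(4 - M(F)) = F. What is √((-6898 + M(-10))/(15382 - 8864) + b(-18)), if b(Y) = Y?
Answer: I*√1821670194/9777 ≈ 4.3655*I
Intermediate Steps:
M(F) = 4 - F/3
√((-6898 + M(-10))/(15382 - 8864) + b(-18)) = √((-6898 + (4 - ⅓*(-10)))/(15382 - 8864) - 18) = √((-6898 + (4 + 10/3))/6518 - 18) = √((-6898 + 22/3)*(1/6518) - 18) = √(-20672/3*1/6518 - 18) = √(-10336/9777 - 18) = √(-186322/9777) = I*√1821670194/9777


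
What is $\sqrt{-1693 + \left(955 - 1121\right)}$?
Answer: $13 i \sqrt{11} \approx 43.116 i$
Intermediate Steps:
$\sqrt{-1693 + \left(955 - 1121\right)} = \sqrt{-1693 - 166} = \sqrt{-1859} = 13 i \sqrt{11}$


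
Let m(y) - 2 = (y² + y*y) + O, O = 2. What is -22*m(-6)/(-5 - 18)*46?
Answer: 3344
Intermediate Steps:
m(y) = 4 + 2*y² (m(y) = 2 + ((y² + y*y) + 2) = 2 + ((y² + y²) + 2) = 2 + (2*y² + 2) = 2 + (2 + 2*y²) = 4 + 2*y²)
-22*m(-6)/(-5 - 18)*46 = -22*(4 + 2*(-6)²)/(-5 - 18)*46 = -22*(4 + 2*36)/(-23)*46 = -22*(4 + 72)*(-1)/23*46 = -1672*(-1)/23*46 = -22*(-76/23)*46 = (1672/23)*46 = 3344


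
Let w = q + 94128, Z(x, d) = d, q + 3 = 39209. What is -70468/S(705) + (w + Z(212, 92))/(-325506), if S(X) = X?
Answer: -3838637023/38246955 ≈ -100.36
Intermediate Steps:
q = 39206 (q = -3 + 39209 = 39206)
w = 133334 (w = 39206 + 94128 = 133334)
-70468/S(705) + (w + Z(212, 92))/(-325506) = -70468/705 + (133334 + 92)/(-325506) = -70468*1/705 + 133426*(-1/325506) = -70468/705 - 66713/162753 = -3838637023/38246955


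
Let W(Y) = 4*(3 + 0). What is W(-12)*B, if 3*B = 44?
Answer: 176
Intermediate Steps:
B = 44/3 (B = (⅓)*44 = 44/3 ≈ 14.667)
W(Y) = 12 (W(Y) = 4*3 = 12)
W(-12)*B = 12*(44/3) = 176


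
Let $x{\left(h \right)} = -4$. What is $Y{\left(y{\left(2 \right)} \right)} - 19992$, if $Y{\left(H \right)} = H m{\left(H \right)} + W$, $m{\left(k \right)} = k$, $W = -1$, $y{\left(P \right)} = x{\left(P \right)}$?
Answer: $-19977$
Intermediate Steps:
$y{\left(P \right)} = -4$
$Y{\left(H \right)} = -1 + H^{2}$ ($Y{\left(H \right)} = H H - 1 = H^{2} - 1 = -1 + H^{2}$)
$Y{\left(y{\left(2 \right)} \right)} - 19992 = \left(-1 + \left(-4\right)^{2}\right) - 19992 = \left(-1 + 16\right) - 19992 = 15 - 19992 = -19977$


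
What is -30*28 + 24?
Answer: -816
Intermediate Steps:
-30*28 + 24 = -840 + 24 = -816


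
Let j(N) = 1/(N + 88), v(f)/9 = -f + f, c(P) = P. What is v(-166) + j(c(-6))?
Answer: 1/82 ≈ 0.012195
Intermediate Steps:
v(f) = 0 (v(f) = 9*(-f + f) = 9*0 = 0)
j(N) = 1/(88 + N)
v(-166) + j(c(-6)) = 0 + 1/(88 - 6) = 0 + 1/82 = 1/82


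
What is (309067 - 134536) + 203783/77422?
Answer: 13512742865/77422 ≈ 1.7453e+5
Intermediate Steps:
(309067 - 134536) + 203783/77422 = 174531 + 203783*(1/77422) = 174531 + 203783/77422 = 13512742865/77422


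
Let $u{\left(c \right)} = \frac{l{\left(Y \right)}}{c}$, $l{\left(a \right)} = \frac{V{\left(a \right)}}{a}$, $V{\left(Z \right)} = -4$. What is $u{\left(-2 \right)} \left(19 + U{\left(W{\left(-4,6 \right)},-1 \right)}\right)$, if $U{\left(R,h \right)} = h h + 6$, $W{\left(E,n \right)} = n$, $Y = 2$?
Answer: $26$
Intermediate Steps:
$l{\left(a \right)} = - \frac{4}{a}$
$U{\left(R,h \right)} = 6 + h^{2}$ ($U{\left(R,h \right)} = h^{2} + 6 = 6 + h^{2}$)
$u{\left(c \right)} = - \frac{2}{c}$ ($u{\left(c \right)} = \frac{\left(-4\right) \frac{1}{2}}{c} = - \frac{2}{c}$)
$u{\left(-2 \right)} \left(19 + U{\left(W{\left(-4,6 \right)},-1 \right)}\right) = - \frac{2}{-2} \left(19 + \left(6 + \left(-1\right)^{2}\right)\right) = \left(-2\right) \left(- \frac{1}{2}\right) \left(19 + \left(6 + 1\right)\right) = 1 \left(19 + 7\right) = 1 \cdot 26 = 26$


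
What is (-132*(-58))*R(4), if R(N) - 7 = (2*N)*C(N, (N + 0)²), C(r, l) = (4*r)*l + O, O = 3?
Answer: 15916824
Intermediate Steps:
C(r, l) = 3 + 4*l*r (C(r, l) = (4*r)*l + 3 = 4*l*r + 3 = 3 + 4*l*r)
R(N) = 7 + 2*N*(3 + 4*N³) (R(N) = 7 + (2*N)*(3 + 4*(N + 0)²*N) = 7 + (2*N)*(3 + 4*N²*N) = 7 + (2*N)*(3 + 4*N³) = 7 + 2*N*(3 + 4*N³))
(-132*(-58))*R(4) = (-132*(-58))*(7 + 6*4 + 8*4⁴) = 7656*(7 + 24 + 8*256) = 7656*(7 + 24 + 2048) = 7656*2079 = 15916824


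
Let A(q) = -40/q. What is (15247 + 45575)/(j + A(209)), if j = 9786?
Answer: 6355899/1022617 ≈ 6.2153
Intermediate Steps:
(15247 + 45575)/(j + A(209)) = (15247 + 45575)/(9786 - 40/209) = 60822/(9786 - 40*1/209) = 60822/(9786 - 40/209) = 60822/(2045234/209) = 60822*(209/2045234) = 6355899/1022617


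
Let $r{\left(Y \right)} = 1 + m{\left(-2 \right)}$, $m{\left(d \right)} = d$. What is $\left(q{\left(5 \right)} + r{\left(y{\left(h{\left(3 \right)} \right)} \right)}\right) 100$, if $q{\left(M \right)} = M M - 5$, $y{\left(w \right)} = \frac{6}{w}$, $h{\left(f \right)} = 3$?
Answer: $1900$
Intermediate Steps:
$r{\left(Y \right)} = -1$ ($r{\left(Y \right)} = 1 - 2 = -1$)
$q{\left(M \right)} = -5 + M^{2}$ ($q{\left(M \right)} = M^{2} - 5 = -5 + M^{2}$)
$\left(q{\left(5 \right)} + r{\left(y{\left(h{\left(3 \right)} \right)} \right)}\right) 100 = \left(\left(-5 + 5^{2}\right) - 1\right) 100 = \left(\left(-5 + 25\right) - 1\right) 100 = \left(20 - 1\right) 100 = 19 \cdot 100 = 1900$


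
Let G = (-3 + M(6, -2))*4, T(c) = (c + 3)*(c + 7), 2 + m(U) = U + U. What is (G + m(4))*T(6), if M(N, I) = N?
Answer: 2106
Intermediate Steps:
m(U) = -2 + 2*U (m(U) = -2 + (U + U) = -2 + 2*U)
T(c) = (3 + c)*(7 + c)
G = 12 (G = (-3 + 6)*4 = 3*4 = 12)
(G + m(4))*T(6) = (12 + (-2 + 2*4))*(21 + 6**2 + 10*6) = (12 + (-2 + 8))*(21 + 36 + 60) = (12 + 6)*117 = 18*117 = 2106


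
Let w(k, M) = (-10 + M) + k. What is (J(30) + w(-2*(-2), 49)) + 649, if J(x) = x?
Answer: 722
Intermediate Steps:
w(k, M) = -10 + M + k
(J(30) + w(-2*(-2), 49)) + 649 = (30 + (-10 + 49 - 2*(-2))) + 649 = (30 + (-10 + 49 + 4)) + 649 = (30 + 43) + 649 = 73 + 649 = 722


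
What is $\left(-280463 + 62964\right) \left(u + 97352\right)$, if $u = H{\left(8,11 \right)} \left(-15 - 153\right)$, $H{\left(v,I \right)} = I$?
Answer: $-20772024496$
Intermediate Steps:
$u = -1848$ ($u = 11 \left(-15 - 153\right) = 11 \left(-168\right) = -1848$)
$\left(-280463 + 62964\right) \left(u + 97352\right) = \left(-280463 + 62964\right) \left(-1848 + 97352\right) = \left(-217499\right) 95504 = -20772024496$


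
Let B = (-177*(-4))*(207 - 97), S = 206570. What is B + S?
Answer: 284450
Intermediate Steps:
B = 77880 (B = 708*110 = 77880)
B + S = 77880 + 206570 = 284450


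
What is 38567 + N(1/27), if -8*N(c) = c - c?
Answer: 38567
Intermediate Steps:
N(c) = 0 (N(c) = -(c - c)/8 = -⅛*0 = 0)
38567 + N(1/27) = 38567 + 0 = 38567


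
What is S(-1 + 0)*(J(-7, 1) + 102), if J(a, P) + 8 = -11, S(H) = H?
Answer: -83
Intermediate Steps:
J(a, P) = -19 (J(a, P) = -8 - 11 = -19)
S(-1 + 0)*(J(-7, 1) + 102) = (-1 + 0)*(-19 + 102) = -1*83 = -83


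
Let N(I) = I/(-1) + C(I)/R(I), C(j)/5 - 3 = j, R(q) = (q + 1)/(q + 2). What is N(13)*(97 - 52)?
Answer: 22905/7 ≈ 3272.1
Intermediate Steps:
R(q) = (1 + q)/(2 + q)
C(j) = 15 + 5*j
N(I) = -I + (2 + I)*(15 + 5*I)/(1 + I) (N(I) = I/(-1) + (15 + 5*I)/(((1 + I)/(2 + I))) = I*(-1) + (15 + 5*I)*((2 + I)/(1 + I)) = -I + (2 + I)*(15 + 5*I)/(1 + I))
N(13)*(97 - 52) = (2*(15 + 2*13² + 12*13)/(1 + 13))*(97 - 52) = (2*(15 + 2*169 + 156)/14)*45 = (2*(1/14)*(15 + 338 + 156))*45 = (2*(1/14)*509)*45 = (509/7)*45 = 22905/7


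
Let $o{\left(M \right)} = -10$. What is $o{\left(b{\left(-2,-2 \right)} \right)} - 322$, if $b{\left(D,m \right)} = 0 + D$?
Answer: $-332$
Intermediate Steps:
$b{\left(D,m \right)} = D$
$o{\left(b{\left(-2,-2 \right)} \right)} - 322 = -10 - 322 = -332$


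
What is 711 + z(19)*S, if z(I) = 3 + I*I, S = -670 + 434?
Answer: -85193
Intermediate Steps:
S = -236
z(I) = 3 + I²
711 + z(19)*S = 711 + (3 + 19²)*(-236) = 711 + (3 + 361)*(-236) = 711 + 364*(-236) = 711 - 85904 = -85193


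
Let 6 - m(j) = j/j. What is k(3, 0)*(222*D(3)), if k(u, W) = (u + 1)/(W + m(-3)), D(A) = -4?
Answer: -3552/5 ≈ -710.40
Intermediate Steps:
m(j) = 5 (m(j) = 6 - j/j = 6 - 1*1 = 6 - 1 = 5)
k(u, W) = (1 + u)/(5 + W) (k(u, W) = (u + 1)/(W + 5) = (1 + u)/(5 + W))
k(3, 0)*(222*D(3)) = ((1 + 3)/(5 + 0))*(222*(-4)) = (4/5)*(-888) = -3552/5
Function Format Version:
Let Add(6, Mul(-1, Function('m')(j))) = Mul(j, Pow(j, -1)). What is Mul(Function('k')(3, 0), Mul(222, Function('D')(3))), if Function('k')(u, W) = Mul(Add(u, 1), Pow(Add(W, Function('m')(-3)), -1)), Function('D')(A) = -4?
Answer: Rational(-3552, 5) ≈ -710.40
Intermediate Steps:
Function('m')(j) = 5 (Function('m')(j) = Add(6, Mul(-1, Mul(j, Pow(j, -1)))) = Add(6, Mul(-1, 1)) = Add(6, -1) = 5)
Function('k')(u, W) = Mul(Pow(Add(5, W), -1), Add(1, u)) (Function('k')(u, W) = Mul(Add(u, 1), Pow(Add(W, 5), -1)) = Mul(Add(1, u), Pow(Add(5, W), -1)) = Mul(Pow(Add(5, W), -1), Add(1, u)))
Mul(Function('k')(3, 0), Mul(222, Function('D')(3))) = Mul(Mul(Pow(Add(5, 0), -1), Add(1, 3)), Mul(222, -4)) = Mul(Mul(Pow(5, -1), 4), -888) = Mul(Mul(Rational(1, 5), 4), -888) = Mul(Rational(4, 5), -888) = Rational(-3552, 5)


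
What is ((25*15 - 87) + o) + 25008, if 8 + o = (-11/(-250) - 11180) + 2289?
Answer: 4099261/250 ≈ 16397.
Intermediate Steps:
o = -2224739/250 (o = -8 + ((-11/(-250) - 11180) + 2289) = -8 + ((-11*(-1/250) - 11180) + 2289) = -8 + ((11/250 - 11180) + 2289) = -8 + (-2794989/250 + 2289) = -8 - 2222739/250 = -2224739/250 ≈ -8899.0)
((25*15 - 87) + o) + 25008 = ((25*15 - 87) - 2224739/250) + 25008 = ((375 - 87) - 2224739/250) + 25008 = (288 - 2224739/250) + 25008 = -2152739/250 + 25008 = 4099261/250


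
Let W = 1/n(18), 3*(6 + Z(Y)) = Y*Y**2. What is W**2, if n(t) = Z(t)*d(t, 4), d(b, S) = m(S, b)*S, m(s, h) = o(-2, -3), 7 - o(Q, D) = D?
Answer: 1/6009350400 ≈ 1.6641e-10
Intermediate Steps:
o(Q, D) = 7 - D
m(s, h) = 10 (m(s, h) = 7 - 1*(-3) = 7 + 3 = 10)
d(b, S) = 10*S
Z(Y) = -6 + Y**3/3 (Z(Y) = -6 + (Y*Y**2)/3 = -6 + Y**3/3)
n(t) = -240 + 40*t**3/3 (n(t) = (-6 + t**3/3)*(10*4) = (-6 + t**3/3)*40 = -240 + 40*t**3/3)
W = 1/77520 (W = 1/(-240 + (40/3)*18**3) = 1/(-240 + (40/3)*5832) = 1/(-240 + 77760) = 1/77520 ≈ 1.2900e-5)
W**2 = (1/77520)**2 = 1/6009350400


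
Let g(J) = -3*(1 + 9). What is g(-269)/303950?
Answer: -3/30395 ≈ -9.8700e-5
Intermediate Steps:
g(J) = -30 (g(J) = -3*10 = -30)
g(-269)/303950 = -30/303950 = -30*1/303950 = -3/30395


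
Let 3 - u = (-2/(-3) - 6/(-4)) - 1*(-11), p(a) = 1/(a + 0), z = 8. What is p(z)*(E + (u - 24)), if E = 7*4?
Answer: -37/48 ≈ -0.77083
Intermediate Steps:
p(a) = 1/a
E = 28
u = -61/6 (u = 3 - ((-2/(-3) - 6/(-4)) - 1*(-11)) = 3 - ((-2*(-⅓) - 6*(-¼)) + 11) = 3 - ((⅔ + 3/2) + 11) = 3 - (13/6 + 11) = 3 - 1*79/6 = 3 - 79/6 = -61/6 ≈ -10.167)
p(z)*(E + (u - 24)) = (28 + (-61/6 - 24))/8 = (28 - 205/6)/8 = (⅛)*(-37/6) = -37/48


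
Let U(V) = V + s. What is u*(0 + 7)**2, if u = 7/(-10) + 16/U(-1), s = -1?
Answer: -4263/10 ≈ -426.30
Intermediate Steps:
U(V) = -1 + V (U(V) = V - 1 = -1 + V)
u = -87/10 (u = 7/(-10) + 16/(-1 - 1) = 7*(-1/10) + 16/(-2) = -7/10 + 16*(-1/2) = -7/10 - 8 = -87/10 ≈ -8.7000)
u*(0 + 7)**2 = -87*(0 + 7)**2/10 = -87/10*7**2 = -87/10*49 = -4263/10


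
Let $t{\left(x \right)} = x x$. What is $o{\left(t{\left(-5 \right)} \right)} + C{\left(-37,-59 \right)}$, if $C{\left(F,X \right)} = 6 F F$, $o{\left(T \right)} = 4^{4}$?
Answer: $8470$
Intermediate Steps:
$t{\left(x \right)} = x^{2}$
$o{\left(T \right)} = 256$
$C{\left(F,X \right)} = 6 F^{2}$
$o{\left(t{\left(-5 \right)} \right)} + C{\left(-37,-59 \right)} = 256 + 6 \left(-37\right)^{2} = 256 + 6 \cdot 1369 = 256 + 8214 = 8470$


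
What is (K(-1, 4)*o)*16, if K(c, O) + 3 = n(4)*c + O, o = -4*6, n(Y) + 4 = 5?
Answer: 0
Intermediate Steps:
n(Y) = 1 (n(Y) = -4 + 5 = 1)
o = -24
K(c, O) = -3 + O + c (K(c, O) = -3 + (1*c + O) = -3 + (c + O) = -3 + (O + c) = -3 + O + c)
(K(-1, 4)*o)*16 = ((-3 + 4 - 1)*(-24))*16 = (0*(-24))*16 = 0*16 = 0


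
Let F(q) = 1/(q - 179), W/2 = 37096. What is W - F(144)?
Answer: 2596721/35 ≈ 74192.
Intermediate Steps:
W = 74192 (W = 2*37096 = 74192)
F(q) = 1/(-179 + q)
W - F(144) = 74192 - 1/(-179 + 144) = 74192 - 1/(-35) = 74192 - 1*(-1/35) = 74192 + 1/35 = 2596721/35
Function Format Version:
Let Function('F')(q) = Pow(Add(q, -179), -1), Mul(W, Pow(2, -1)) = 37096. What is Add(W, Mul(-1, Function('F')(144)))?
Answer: Rational(2596721, 35) ≈ 74192.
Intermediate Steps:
W = 74192 (W = Mul(2, 37096) = 74192)
Function('F')(q) = Pow(Add(-179, q), -1)
Add(W, Mul(-1, Function('F')(144))) = Add(74192, Mul(-1, Pow(Add(-179, 144), -1))) = Add(74192, Mul(-1, Pow(-35, -1))) = Add(74192, Mul(-1, Rational(-1, 35))) = Add(74192, Rational(1, 35)) = Rational(2596721, 35)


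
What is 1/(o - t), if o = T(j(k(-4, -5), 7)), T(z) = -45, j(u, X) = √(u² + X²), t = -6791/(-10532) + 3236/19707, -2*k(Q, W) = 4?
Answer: -207554124/9507847369 ≈ -0.021830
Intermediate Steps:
k(Q, W) = -2 (k(Q, W) = -½*4 = -2)
t = 167911789/207554124 (t = -6791*(-1/10532) + 3236*(1/19707) = 6791/10532 + 3236/19707 = 167911789/207554124 ≈ 0.80900)
j(u, X) = √(X² + u²)
o = -45
1/(o - t) = 1/(-45 - 1*167911789/207554124) = 1/(-45 - 167911789/207554124) = 1/(-9507847369/207554124) = -207554124/9507847369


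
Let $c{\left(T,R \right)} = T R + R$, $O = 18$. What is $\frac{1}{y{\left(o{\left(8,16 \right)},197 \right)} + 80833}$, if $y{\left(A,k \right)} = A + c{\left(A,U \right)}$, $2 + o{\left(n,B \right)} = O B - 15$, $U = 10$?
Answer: $\frac{1}{83824} \approx 1.193 \cdot 10^{-5}$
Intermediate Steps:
$o{\left(n,B \right)} = -17 + 18 B$ ($o{\left(n,B \right)} = -2 + \left(18 B - 15\right) = -2 + \left(-15 + 18 B\right) = -17 + 18 B$)
$c{\left(T,R \right)} = R + R T$ ($c{\left(T,R \right)} = R T + R = R + R T$)
$y{\left(A,k \right)} = 10 + 11 A$ ($y{\left(A,k \right)} = A + 10 \left(1 + A\right) = A + \left(10 + 10 A\right) = 10 + 11 A$)
$\frac{1}{y{\left(o{\left(8,16 \right)},197 \right)} + 80833} = \frac{1}{\left(10 + 11 \left(-17 + 18 \cdot 16\right)\right) + 80833} = \frac{1}{\left(10 + 11 \left(-17 + 288\right)\right) + 80833} = \frac{1}{\left(10 + 11 \cdot 271\right) + 80833} = \frac{1}{\left(10 + 2981\right) + 80833} = \frac{1}{2991 + 80833} = \frac{1}{83824}$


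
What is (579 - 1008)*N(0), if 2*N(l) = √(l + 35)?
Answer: -429*√35/2 ≈ -1269.0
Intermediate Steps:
N(l) = √(35 + l)/2 (N(l) = √(l + 35)/2 = √(35 + l)/2)
(579 - 1008)*N(0) = (579 - 1008)*(√(35 + 0)/2) = -429*√35/2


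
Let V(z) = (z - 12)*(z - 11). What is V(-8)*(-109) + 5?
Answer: -41415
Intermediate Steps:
V(z) = (-12 + z)*(-11 + z)
V(-8)*(-109) + 5 = (132 + (-8)**2 - 23*(-8))*(-109) + 5 = (132 + 64 + 184)*(-109) + 5 = 380*(-109) + 5 = -41420 + 5 = -41415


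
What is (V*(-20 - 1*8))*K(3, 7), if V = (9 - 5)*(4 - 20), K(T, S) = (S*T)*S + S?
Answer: 275968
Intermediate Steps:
K(T, S) = S + T*S² (K(T, S) = T*S² + S = S + T*S²)
V = -64 (V = 4*(-16) = -64)
(V*(-20 - 1*8))*K(3, 7) = (-64*(-20 - 1*8))*(7*(1 + 7*3)) = (-64*(-20 - 8))*(7*(1 + 21)) = (-64*(-28))*(7*22) = 1792*154 = 275968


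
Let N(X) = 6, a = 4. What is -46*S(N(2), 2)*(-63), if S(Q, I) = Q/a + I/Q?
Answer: 5313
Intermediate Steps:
S(Q, I) = Q/4 + I/Q
-46*S(N(2), 2)*(-63) = -46*((¼)*6 + 2/6)*(-63) = -46*(3/2 + 2*(⅙))*(-63) = -46*(3/2 + ⅓)*(-63) = -46*11/6*(-63) = -253/3*(-63) = 5313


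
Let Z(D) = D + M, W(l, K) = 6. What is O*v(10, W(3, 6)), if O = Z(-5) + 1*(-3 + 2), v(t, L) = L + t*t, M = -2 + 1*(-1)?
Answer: -954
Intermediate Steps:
M = -3 (M = -2 - 1 = -3)
v(t, L) = L + t²
Z(D) = -3 + D (Z(D) = D - 3 = -3 + D)
O = -9 (O = (-3 - 5) + 1*(-3 + 2) = -8 + 1*(-1) = -8 - 1 = -9)
O*v(10, W(3, 6)) = -9*(6 + 10²) = -9*(6 + 100) = -9*106 = -954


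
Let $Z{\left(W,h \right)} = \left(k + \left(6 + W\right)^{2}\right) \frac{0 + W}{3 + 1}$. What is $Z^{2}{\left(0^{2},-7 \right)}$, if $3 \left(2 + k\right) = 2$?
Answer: $0$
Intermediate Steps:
$k = - \frac{4}{3}$ ($k = -2 + \frac{1}{3} \cdot 2 = -2 + \frac{2}{3} = - \frac{4}{3} \approx -1.3333$)
$Z{\left(W,h \right)} = \frac{W \left(- \frac{4}{3} + \left(6 + W\right)^{2}\right)}{4}$ ($Z{\left(W,h \right)} = \left(- \frac{4}{3} + \left(6 + W\right)^{2}\right) \frac{0 + W}{3 + 1} = \left(- \frac{4}{3} + \left(6 + W\right)^{2}\right) \frac{W}{4} = \frac{W \left(- \frac{4}{3} + \left(6 + W\right)^{2}\right)}{4}$)
$Z^{2}{\left(0^{2},-7 \right)} = \left(\frac{0^{2} \left(-4 + 3 \left(6 + 0^{2}\right)^{2}\right)}{12}\right)^{2} = \left(\frac{1}{12} \cdot 0 \left(-4 + 3 \left(6 + 0\right)^{2}\right)\right)^{2} = \left(\frac{1}{12} \cdot 0 \left(-4 + 3 \cdot 6^{2}\right)\right)^{2} = \left(\frac{1}{12} \cdot 0 \left(-4 + 3 \cdot 36\right)\right)^{2} = \left(\frac{1}{12} \cdot 0 \left(-4 + 108\right)\right)^{2} = \left(\frac{1}{12} \cdot 0 \cdot 104\right)^{2} = 0^{2} = 0$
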